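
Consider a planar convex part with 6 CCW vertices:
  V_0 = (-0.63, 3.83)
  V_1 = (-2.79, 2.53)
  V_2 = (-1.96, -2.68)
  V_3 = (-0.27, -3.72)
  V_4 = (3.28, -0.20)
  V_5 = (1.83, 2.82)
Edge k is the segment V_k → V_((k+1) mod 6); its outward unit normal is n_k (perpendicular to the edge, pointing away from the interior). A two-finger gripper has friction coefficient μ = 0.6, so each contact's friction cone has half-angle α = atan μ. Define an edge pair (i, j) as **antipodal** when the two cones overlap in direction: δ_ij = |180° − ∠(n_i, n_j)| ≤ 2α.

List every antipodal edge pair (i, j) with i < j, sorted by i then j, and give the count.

count = 6; pairs: (0,3), (1,3), (1,4), (1,5), (2,4), (2,5)

α = atan 0.6 = 30.96°;  2α = 61.93°
n_0 = (-0.5157, +0.8568)
n_1 = (-0.9875, -0.1573)
n_2 = (-0.5241, -0.8517)
n_3 = (+0.7041, -0.7101)
n_4 = (+0.9015, +0.4328)
n_5 = (+0.3798, +0.9251)
  (0,1): δ = 111.99°  ·
  (0,2): δ = 62.65°  ·
  (0,3): δ = 13.72°  ✓
  (0,4): δ = 84.61°  ·
  (0,5): δ = 126.64°  ·
  (1,2): δ = 130.66°  ·
  (1,3): δ = 54.29°  ✓
  (1,4): δ = 16.60°  ✓
  (1,5): δ = 58.63°  ✓
  (2,3): δ = 103.64°  ·
  (2,4): δ = 32.75°  ✓
  (2,5): δ = 9.29°  ✓
  (3,4): δ = 109.11°  ·
  (3,5): δ = 67.08°  ·
  (4,5): δ = 137.97°  ·
antipodal pairs: 6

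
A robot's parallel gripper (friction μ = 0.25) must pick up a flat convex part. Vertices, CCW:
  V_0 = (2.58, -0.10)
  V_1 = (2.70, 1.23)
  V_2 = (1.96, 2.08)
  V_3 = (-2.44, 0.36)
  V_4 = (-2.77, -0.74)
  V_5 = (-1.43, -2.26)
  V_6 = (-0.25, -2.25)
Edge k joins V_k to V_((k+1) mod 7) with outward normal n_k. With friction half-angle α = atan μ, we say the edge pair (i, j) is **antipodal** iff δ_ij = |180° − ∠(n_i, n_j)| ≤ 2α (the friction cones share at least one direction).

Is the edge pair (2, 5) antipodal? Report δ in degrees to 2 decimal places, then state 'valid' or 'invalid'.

δ = 20.87°, valid

α = atan 0.25 = 14.04°;  2α = 28.07°
edge 2: e_2 = (-4.40, -1.72);  n_2 = (-0.3641, +0.9314)
edge 5: e_5 = (+1.18, +0.01);  n_5 = (+0.0085, -1.0000)
∠(n_2, n_5) = 159.13°
δ = |180° − 159.13°| = 20.87°
20.87° ≤ 2α = 28.07°  →  valid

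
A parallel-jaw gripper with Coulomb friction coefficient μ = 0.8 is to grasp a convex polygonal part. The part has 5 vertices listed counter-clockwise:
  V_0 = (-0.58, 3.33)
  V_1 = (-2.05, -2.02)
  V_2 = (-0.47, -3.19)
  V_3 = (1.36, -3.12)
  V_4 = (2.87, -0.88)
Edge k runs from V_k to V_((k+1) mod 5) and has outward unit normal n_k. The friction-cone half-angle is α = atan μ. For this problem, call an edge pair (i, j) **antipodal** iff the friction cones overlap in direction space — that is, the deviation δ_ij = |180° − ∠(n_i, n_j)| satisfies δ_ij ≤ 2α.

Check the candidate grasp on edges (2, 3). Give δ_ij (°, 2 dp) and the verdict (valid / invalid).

α = atan 0.8 = 38.66°;  2α = 77.32°
edge 2: e_2 = (+1.83, +0.07);  n_2 = (+0.0382, -0.9993)
edge 3: e_3 = (+1.51, +2.24);  n_3 = (+0.8292, -0.5590)
∠(n_2, n_3) = 53.83°
δ = |180° − 53.83°| = 126.17°
126.17° > 2α = 77.32°  →  invalid

δ = 126.17°, invalid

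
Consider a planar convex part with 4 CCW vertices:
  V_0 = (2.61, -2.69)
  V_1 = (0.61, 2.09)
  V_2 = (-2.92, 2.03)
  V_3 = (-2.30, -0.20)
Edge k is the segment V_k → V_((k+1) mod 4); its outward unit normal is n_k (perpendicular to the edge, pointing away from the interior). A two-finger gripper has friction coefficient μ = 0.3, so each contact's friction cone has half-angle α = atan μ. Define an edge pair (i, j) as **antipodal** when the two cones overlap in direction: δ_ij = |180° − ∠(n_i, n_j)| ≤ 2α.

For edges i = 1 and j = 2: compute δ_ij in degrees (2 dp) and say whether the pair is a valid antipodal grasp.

δ = 75.44°, invalid

α = atan 0.3 = 16.70°;  2α = 33.40°
edge 1: e_1 = (-3.53, -0.06);  n_1 = (-0.0170, +0.9999)
edge 2: e_2 = (+0.62, -2.23);  n_2 = (-0.9635, -0.2679)
∠(n_1, n_2) = 104.56°
δ = |180° − 104.56°| = 75.44°
75.44° > 2α = 33.40°  →  invalid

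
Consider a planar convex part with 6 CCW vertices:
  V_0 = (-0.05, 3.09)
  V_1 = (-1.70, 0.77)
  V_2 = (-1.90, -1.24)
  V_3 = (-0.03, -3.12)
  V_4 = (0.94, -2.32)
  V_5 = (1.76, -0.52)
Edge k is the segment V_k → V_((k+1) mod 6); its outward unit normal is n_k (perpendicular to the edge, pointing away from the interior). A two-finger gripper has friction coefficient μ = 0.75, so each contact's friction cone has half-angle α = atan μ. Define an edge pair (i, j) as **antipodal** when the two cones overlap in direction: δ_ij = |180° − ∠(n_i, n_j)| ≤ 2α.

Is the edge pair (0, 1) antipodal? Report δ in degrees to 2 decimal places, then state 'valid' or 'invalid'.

δ = 150.26°, invalid

α = atan 0.75 = 36.87°;  2α = 73.74°
edge 0: e_0 = (-1.65, -2.32);  n_0 = (-0.8149, +0.5796)
edge 1: e_1 = (-0.20, -2.01);  n_1 = (-0.9951, +0.0990)
∠(n_0, n_1) = 29.74°
δ = |180° − 29.74°| = 150.26°
150.26° > 2α = 73.74°  →  invalid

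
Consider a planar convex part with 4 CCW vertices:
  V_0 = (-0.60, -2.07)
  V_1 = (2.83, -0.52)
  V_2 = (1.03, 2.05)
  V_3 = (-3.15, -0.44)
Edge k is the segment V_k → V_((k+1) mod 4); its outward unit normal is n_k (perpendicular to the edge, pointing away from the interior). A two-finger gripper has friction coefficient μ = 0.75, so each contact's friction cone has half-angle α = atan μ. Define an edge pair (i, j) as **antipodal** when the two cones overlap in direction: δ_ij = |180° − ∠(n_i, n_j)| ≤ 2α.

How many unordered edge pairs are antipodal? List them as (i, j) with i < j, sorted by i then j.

α = atan 0.75 = 36.87°;  2α = 73.74°
n_0 = (+0.4118, -0.9113)
n_1 = (+0.8191, +0.5737)
n_2 = (-0.5118, +0.8591)
n_3 = (-0.5386, -0.8426)
  (0,1): δ = 79.31°  ·
  (0,2): δ = 6.46°  ✓
  (0,3): δ = 123.09°  ·
  (1,2): δ = 94.22°  ·
  (1,3): δ = 22.41°  ✓
  (2,3): δ = 63.37°  ✓
antipodal pairs: 3

count = 3; pairs: (0,2), (1,3), (2,3)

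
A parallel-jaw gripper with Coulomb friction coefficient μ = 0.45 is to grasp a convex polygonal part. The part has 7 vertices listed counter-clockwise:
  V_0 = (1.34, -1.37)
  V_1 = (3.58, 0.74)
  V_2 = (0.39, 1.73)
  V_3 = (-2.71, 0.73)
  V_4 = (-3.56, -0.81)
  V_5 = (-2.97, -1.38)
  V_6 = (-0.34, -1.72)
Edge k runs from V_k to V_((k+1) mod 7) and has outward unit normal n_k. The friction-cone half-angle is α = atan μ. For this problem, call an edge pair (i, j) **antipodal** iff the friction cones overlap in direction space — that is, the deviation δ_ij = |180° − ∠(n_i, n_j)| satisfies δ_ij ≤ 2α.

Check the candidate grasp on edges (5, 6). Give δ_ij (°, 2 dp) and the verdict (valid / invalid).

α = atan 0.45 = 24.23°;  2α = 48.46°
edge 5: e_5 = (+2.63, -0.34);  n_5 = (-0.1282, -0.9917)
edge 6: e_6 = (+1.68, +0.35);  n_6 = (+0.2040, -0.9790)
∠(n_5, n_6) = 19.13°
δ = |180° − 19.13°| = 160.87°
160.87° > 2α = 48.46°  →  invalid

δ = 160.87°, invalid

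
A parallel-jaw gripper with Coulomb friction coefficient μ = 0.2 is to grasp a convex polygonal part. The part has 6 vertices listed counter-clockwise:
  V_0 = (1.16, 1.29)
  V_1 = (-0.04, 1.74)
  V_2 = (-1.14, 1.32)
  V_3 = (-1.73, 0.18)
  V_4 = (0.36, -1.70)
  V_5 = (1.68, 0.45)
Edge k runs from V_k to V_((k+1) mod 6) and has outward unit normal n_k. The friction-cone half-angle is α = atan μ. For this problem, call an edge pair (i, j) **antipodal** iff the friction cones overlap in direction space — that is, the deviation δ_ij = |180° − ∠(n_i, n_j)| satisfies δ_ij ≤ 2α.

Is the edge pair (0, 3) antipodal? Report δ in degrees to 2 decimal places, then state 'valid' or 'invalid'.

α = atan 0.2 = 11.31°;  2α = 22.62°
edge 0: e_0 = (-1.20, +0.45);  n_0 = (+0.3511, +0.9363)
edge 3: e_3 = (+2.09, -1.88);  n_3 = (-0.6688, -0.7435)
∠(n_0, n_3) = 158.58°
δ = |180° − 158.58°| = 21.42°
21.42° ≤ 2α = 22.62°  →  valid

δ = 21.42°, valid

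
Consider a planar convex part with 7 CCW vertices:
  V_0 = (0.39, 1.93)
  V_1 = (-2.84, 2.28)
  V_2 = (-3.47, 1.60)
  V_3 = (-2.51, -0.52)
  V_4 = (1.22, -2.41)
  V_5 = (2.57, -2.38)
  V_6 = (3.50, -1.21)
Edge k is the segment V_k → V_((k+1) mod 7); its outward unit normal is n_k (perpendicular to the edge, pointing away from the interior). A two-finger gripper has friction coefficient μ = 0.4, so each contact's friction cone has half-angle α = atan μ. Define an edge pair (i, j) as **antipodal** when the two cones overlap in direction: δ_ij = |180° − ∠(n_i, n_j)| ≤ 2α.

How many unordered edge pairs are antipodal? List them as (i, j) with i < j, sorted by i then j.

α = atan 0.4 = 21.80°;  2α = 43.60°
n_0 = (+0.1077, +0.9942)
n_1 = (-0.7336, +0.6796)
n_2 = (-0.9110, -0.4125)
n_3 = (-0.4520, -0.8920)
n_4 = (+0.0222, -0.9998)
n_5 = (+0.7828, -0.6222)
n_6 = (+0.7105, +0.7037)
  (0,1): δ = 126.63°  ·
  (0,2): δ = 59.45°  ·
  (0,3): δ = 20.69°  ✓
  (0,4): δ = 7.46°  ✓
  (0,5): δ = 57.70°  ·
  (0,6): δ = 140.91°  ·
  (1,2): δ = 112.82°  ·
  (1,3): δ = 74.06°  ·
  (1,4): δ = 45.91°  ·
  (1,5): δ = 4.33°  ✓
  (1,6): δ = 87.54°  ·
  (2,3): δ = 141.23°  ·
  (2,4): δ = 113.09°  ·
  (2,5): δ = 62.84°  ·
  (2,6): δ = 20.36°  ✓
  (3,4): δ = 151.86°  ·
  (3,5): δ = 101.61°  ·
  (3,6): δ = 18.40°  ✓
  (4,5): δ = 129.75°  ·
  (4,6): δ = 46.55°  ·
  (5,6): δ = 96.79°  ·
antipodal pairs: 5

count = 5; pairs: (0,3), (0,4), (1,5), (2,6), (3,6)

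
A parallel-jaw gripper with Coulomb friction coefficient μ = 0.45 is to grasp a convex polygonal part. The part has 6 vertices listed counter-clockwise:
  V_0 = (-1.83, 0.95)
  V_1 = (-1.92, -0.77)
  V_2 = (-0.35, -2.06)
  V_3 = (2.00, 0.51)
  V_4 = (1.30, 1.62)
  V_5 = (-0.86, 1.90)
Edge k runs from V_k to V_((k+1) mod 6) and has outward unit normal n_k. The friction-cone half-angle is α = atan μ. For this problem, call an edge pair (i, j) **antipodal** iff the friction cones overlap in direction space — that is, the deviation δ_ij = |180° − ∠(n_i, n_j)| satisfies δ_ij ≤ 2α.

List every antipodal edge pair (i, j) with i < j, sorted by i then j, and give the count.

α = atan 0.45 = 24.23°;  2α = 48.46°
n_0 = (-0.9986, +0.0523)
n_1 = (-0.6348, -0.7726)
n_2 = (+0.7380, -0.6748)
n_3 = (+0.8459, +0.5334)
n_4 = (+0.1286, +0.9917)
n_5 = (-0.6997, +0.7144)
  (0,1): δ = 126.41°  ·
  (0,2): δ = 39.44°  ✓
  (0,3): δ = 35.23°  ✓
  (0,4): δ = 85.61°  ·
  (0,5): δ = 137.40°  ·
  (1,2): δ = 93.03°  ·
  (1,3): δ = 18.35°  ✓
  (1,4): δ = 32.02°  ✓
  (1,5): δ = 83.81°  ·
  (2,3): δ = 105.32°  ·
  (2,4): δ = 54.95°  ·
  (2,5): δ = 3.16°  ✓
  (3,4): δ = 129.62°  ·
  (3,5): δ = 77.83°  ·
  (4,5): δ = 128.21°  ·
antipodal pairs: 5

count = 5; pairs: (0,2), (0,3), (1,3), (1,4), (2,5)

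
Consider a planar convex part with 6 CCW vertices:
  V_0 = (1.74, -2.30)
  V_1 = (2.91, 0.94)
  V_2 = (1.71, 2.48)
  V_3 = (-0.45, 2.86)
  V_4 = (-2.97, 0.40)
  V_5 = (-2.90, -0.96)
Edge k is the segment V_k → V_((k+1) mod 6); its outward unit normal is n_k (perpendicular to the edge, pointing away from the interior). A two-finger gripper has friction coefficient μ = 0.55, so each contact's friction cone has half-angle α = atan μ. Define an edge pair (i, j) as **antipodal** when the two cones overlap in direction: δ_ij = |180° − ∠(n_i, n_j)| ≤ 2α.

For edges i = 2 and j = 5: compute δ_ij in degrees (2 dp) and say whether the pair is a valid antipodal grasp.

α = atan 0.55 = 28.81°;  2α = 57.62°
edge 2: e_2 = (-2.16, +0.38);  n_2 = (+0.1733, +0.9849)
edge 5: e_5 = (+4.64, -1.34);  n_5 = (-0.2775, -0.9607)
∠(n_2, n_5) = 173.87°
δ = |180° − 173.87°| = 6.13°
6.13° ≤ 2α = 57.62°  →  valid

δ = 6.13°, valid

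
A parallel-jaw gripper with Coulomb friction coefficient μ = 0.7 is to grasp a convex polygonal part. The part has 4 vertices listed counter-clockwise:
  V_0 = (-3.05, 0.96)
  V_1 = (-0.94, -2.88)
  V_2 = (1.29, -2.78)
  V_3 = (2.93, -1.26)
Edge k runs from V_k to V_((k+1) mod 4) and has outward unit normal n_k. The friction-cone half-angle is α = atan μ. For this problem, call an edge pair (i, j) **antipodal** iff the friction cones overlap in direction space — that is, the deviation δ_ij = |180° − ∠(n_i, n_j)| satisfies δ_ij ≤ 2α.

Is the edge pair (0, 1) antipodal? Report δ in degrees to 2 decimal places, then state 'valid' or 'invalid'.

α = atan 0.7 = 34.99°;  2α = 69.98°
edge 0: e_0 = (+2.11, -3.84);  n_0 = (-0.8764, -0.4816)
edge 1: e_1 = (+2.23, +0.10);  n_1 = (+0.0448, -0.9990)
∠(n_0, n_1) = 63.78°
δ = |180° − 63.78°| = 116.22°
116.22° > 2α = 69.98°  →  invalid

δ = 116.22°, invalid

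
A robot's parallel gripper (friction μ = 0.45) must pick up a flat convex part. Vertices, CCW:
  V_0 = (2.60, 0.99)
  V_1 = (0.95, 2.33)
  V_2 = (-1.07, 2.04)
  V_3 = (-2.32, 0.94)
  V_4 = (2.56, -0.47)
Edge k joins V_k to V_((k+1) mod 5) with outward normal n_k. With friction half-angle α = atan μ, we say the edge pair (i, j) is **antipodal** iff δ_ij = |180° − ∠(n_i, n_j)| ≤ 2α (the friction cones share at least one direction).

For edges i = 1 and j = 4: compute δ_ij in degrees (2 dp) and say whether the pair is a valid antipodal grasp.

δ = 80.26°, invalid

α = atan 0.45 = 24.23°;  2α = 48.46°
edge 1: e_1 = (-2.02, -0.29);  n_1 = (-0.1421, +0.9899)
edge 4: e_4 = (+0.04, +1.46);  n_4 = (+0.9996, -0.0274)
∠(n_1, n_4) = 99.74°
δ = |180° − 99.74°| = 80.26°
80.26° > 2α = 48.46°  →  invalid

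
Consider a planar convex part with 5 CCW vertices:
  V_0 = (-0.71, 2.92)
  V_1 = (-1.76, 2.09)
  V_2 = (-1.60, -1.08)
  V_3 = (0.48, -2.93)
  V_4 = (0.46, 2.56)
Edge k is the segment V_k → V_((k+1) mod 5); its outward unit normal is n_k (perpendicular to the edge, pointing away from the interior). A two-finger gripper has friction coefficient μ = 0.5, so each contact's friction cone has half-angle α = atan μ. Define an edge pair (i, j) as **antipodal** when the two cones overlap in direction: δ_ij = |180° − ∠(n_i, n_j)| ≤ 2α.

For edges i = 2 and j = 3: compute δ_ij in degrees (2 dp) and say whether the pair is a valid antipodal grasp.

α = atan 0.5 = 26.57°;  2α = 53.13°
edge 2: e_2 = (+2.08, -1.85);  n_2 = (-0.6646, -0.7472)
edge 3: e_3 = (-0.02, +5.49);  n_3 = (+1.0000, +0.0036)
∠(n_2, n_3) = 131.86°
δ = |180° − 131.86°| = 48.14°
48.14° ≤ 2α = 53.13°  →  valid

δ = 48.14°, valid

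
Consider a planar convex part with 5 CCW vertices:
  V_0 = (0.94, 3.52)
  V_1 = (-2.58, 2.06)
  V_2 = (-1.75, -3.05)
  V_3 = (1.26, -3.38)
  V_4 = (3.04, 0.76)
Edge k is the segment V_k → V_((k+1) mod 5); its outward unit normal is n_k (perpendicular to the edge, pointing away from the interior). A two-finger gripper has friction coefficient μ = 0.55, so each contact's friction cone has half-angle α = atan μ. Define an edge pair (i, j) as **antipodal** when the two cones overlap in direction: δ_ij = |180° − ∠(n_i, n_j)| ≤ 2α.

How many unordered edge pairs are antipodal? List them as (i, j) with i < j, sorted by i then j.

count = 5; pairs: (0,2), (0,3), (1,3), (1,4), (2,4)

α = atan 0.55 = 28.81°;  2α = 57.62°
n_0 = (-0.3831, +0.9237)
n_1 = (-0.9871, -0.1603)
n_2 = (-0.1090, -0.9940)
n_3 = (+0.9187, -0.3950)
n_4 = (+0.7958, +0.6055)
  (0,1): δ = 103.30°  ·
  (0,2): δ = 28.78°  ✓
  (0,3): δ = 44.21°  ✓
  (0,4): δ = 104.74°  ·
  (1,2): δ = 105.48°  ·
  (1,3): δ = 32.49°  ✓
  (1,4): δ = 28.04°  ✓
  (2,3): δ = 107.01°  ·
  (2,4): δ = 46.48°  ✓
  (3,4): δ = 119.47°  ·
antipodal pairs: 5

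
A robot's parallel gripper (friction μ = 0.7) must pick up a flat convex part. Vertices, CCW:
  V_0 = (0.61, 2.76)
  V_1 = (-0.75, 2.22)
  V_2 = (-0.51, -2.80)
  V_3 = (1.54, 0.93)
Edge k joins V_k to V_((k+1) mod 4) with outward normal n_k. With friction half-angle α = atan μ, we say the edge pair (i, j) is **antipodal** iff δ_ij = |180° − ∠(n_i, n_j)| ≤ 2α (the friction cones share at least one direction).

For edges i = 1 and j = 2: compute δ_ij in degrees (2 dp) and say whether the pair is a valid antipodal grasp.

δ = 31.53°, valid

α = atan 0.7 = 34.99°;  2α = 69.98°
edge 1: e_1 = (+0.24, -5.02);  n_1 = (-0.9989, -0.0478)
edge 2: e_2 = (+2.05, +3.73);  n_2 = (+0.8764, -0.4816)
∠(n_1, n_2) = 148.47°
δ = |180° − 148.47°| = 31.53°
31.53° ≤ 2α = 69.98°  →  valid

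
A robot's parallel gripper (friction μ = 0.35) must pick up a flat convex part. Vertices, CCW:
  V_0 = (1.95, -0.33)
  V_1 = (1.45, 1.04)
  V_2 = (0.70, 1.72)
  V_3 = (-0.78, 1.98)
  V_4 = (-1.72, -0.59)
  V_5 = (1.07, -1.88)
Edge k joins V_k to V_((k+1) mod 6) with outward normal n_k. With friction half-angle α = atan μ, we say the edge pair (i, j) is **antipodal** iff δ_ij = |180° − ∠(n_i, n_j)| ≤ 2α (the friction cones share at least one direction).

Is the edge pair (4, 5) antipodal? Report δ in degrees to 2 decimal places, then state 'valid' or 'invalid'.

α = atan 0.35 = 19.29°;  2α = 38.58°
edge 4: e_4 = (+2.79, -1.29);  n_4 = (-0.4197, -0.9077)
edge 5: e_5 = (+0.88, +1.55);  n_5 = (+0.8696, -0.4937)
∠(n_4, n_5) = 85.23°
δ = |180° − 85.23°| = 94.77°
94.77° > 2α = 38.58°  →  invalid

δ = 94.77°, invalid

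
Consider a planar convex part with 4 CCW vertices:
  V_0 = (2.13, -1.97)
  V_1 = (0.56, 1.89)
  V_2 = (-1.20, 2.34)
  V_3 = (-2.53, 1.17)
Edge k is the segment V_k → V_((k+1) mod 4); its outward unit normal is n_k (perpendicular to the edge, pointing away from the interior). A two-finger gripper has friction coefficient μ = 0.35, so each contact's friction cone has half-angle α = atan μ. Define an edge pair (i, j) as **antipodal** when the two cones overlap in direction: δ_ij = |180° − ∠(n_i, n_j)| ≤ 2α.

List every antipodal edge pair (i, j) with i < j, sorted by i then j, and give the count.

count = 2; pairs: (0,3), (1,3)

α = atan 0.35 = 19.29°;  2α = 38.58°
n_0 = (+0.9263, +0.3768)
n_1 = (+0.2477, +0.9688)
n_2 = (-0.6605, +0.7508)
n_3 = (-0.5588, -0.8293)
  (0,1): δ = 126.48°  ·
  (0,2): δ = 70.80°  ·
  (0,3): δ = 33.89°  ✓
  (1,2): δ = 124.32°  ·
  (1,3): δ = 19.63°  ✓
  (2,3): δ = 75.31°  ·
antipodal pairs: 2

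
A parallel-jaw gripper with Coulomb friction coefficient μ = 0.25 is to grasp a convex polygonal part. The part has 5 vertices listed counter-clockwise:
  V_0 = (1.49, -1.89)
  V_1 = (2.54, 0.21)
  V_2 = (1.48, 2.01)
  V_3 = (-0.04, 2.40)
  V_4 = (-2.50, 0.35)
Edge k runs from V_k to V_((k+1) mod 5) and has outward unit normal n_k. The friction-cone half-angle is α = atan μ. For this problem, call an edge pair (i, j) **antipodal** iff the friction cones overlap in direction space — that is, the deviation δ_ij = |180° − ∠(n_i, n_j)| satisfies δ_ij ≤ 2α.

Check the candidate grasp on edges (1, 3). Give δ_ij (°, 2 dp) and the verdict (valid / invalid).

δ = 80.69°, invalid

α = atan 0.25 = 14.04°;  2α = 28.07°
edge 1: e_1 = (-1.06, +1.80);  n_1 = (+0.8617, +0.5074)
edge 3: e_3 = (-2.46, -2.05);  n_3 = (-0.6402, +0.7682)
∠(n_1, n_3) = 99.31°
δ = |180° − 99.31°| = 80.69°
80.69° > 2α = 28.07°  →  invalid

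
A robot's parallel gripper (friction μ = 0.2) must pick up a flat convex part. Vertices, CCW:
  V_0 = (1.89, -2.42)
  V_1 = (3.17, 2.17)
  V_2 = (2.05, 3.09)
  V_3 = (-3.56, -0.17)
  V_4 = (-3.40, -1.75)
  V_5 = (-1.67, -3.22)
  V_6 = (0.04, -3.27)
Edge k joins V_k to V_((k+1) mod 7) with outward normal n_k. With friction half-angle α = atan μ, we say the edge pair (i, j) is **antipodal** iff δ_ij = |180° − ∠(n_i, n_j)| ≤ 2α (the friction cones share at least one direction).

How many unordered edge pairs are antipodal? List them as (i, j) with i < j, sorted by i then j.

count = 3; pairs: (0,3), (1,4), (2,6)

α = atan 0.2 = 11.31°;  2α = 22.62°
n_0 = (+0.9632, -0.2686)
n_1 = (+0.6347, +0.7727)
n_2 = (-0.5024, +0.8646)
n_3 = (-0.9949, -0.1008)
n_4 = (-0.6475, -0.7620)
n_5 = (-0.0292, -0.9996)
n_6 = (+0.4175, -0.9087)
  (0,1): δ = 113.82°  ·
  (0,2): δ = 44.26°  ·
  (0,3): δ = 21.36°  ✓
  (0,4): δ = 65.23°  ·
  (0,5): δ = 103.91°  ·
  (0,6): δ = 130.26°  ·
  (1,2): δ = 110.44°  ·
  (1,3): δ = 44.82°  ·
  (1,4): δ = 0.95°  ✓
  (1,5): δ = 37.73°  ·
  (1,6): δ = 64.08°  ·
  (2,3): δ = 114.38°  ·
  (2,4): δ = 70.52°  ·
  (2,5): δ = 31.84°  ·
  (2,6): δ = 5.48°  ✓
  (3,4): δ = 136.14°  ·
  (3,5): δ = 97.46°  ·
  (3,6): δ = 71.11°  ·
  (4,5): δ = 141.32°  ·
  (4,6): δ = 114.97°  ·
  (5,6): δ = 153.65°  ·
antipodal pairs: 3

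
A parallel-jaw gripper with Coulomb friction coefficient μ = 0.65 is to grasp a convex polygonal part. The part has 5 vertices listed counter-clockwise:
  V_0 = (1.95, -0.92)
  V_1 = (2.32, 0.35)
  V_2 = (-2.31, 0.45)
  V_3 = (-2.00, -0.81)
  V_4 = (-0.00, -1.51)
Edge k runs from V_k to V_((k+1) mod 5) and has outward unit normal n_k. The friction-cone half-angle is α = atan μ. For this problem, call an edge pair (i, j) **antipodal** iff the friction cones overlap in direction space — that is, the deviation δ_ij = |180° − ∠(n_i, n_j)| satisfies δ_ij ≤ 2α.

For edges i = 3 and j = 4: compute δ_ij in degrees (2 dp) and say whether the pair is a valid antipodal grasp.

δ = 143.88°, invalid

α = atan 0.65 = 33.02°;  2α = 66.05°
edge 3: e_3 = (+2.00, -0.70);  n_3 = (-0.3304, -0.9439)
edge 4: e_4 = (+1.95, +0.59);  n_4 = (+0.2896, -0.9571)
∠(n_3, n_4) = 36.12°
δ = |180° − 36.12°| = 143.88°
143.88° > 2α = 66.05°  →  invalid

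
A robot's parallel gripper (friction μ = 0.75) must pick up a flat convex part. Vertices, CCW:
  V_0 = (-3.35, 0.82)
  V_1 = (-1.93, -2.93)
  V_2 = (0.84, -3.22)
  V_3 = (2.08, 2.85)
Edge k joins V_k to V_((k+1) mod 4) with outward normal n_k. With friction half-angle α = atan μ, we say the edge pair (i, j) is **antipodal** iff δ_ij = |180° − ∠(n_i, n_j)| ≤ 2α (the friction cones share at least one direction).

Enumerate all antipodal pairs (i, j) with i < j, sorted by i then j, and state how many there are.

count = 3; pairs: (0,2), (1,3), (2,3)

α = atan 0.75 = 36.87°;  2α = 73.74°
n_0 = (-0.9352, -0.3541)
n_1 = (-0.1041, -0.9946)
n_2 = (+0.9798, -0.2001)
n_3 = (-0.3502, +0.9367)
  (0,1): δ = 116.72°  ·
  (0,2): δ = 32.29°  ✓
  (0,3): δ = 89.76°  ·
  (1,2): δ = 95.57°  ·
  (1,3): δ = 26.47°  ✓
  (2,3): δ = 57.96°  ✓
antipodal pairs: 3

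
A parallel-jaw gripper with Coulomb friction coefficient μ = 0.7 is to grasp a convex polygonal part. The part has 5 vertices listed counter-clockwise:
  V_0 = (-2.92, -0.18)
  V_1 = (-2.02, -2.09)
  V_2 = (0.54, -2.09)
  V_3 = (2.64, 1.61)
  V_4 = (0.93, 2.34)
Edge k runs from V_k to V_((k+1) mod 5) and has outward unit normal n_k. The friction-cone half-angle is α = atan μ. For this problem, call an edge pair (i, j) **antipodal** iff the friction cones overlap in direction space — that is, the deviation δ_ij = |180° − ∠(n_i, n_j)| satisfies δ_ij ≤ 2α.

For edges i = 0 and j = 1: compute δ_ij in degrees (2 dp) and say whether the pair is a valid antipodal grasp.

α = atan 0.7 = 34.99°;  2α = 69.98°
edge 0: e_0 = (+0.90, -1.91);  n_0 = (-0.9046, -0.4263)
edge 1: e_1 = (+2.56, +0.00);  n_1 = (+0.0000, -1.0000)
∠(n_0, n_1) = 64.77°
δ = |180° − 64.77°| = 115.23°
115.23° > 2α = 69.98°  →  invalid

δ = 115.23°, invalid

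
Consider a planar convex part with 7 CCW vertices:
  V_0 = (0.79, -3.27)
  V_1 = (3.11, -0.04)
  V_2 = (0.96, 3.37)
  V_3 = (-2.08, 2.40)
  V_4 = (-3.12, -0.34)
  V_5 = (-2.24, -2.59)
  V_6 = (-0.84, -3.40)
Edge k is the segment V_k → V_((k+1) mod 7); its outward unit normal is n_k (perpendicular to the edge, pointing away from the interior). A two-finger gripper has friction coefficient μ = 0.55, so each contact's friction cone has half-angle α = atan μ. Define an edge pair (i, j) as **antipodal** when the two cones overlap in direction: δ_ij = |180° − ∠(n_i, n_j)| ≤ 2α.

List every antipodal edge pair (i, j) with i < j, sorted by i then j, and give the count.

α = atan 0.55 = 28.81°;  2α = 57.62°
n_0 = (+0.8122, -0.5834)
n_1 = (+0.8459, +0.5333)
n_2 = (-0.3040, +0.9527)
n_3 = (-0.9349, +0.3549)
n_4 = (-0.9313, -0.3642)
n_5 = (-0.5008, -0.8656)
n_6 = (+0.0795, -0.9968)
  (0,1): δ = 112.08°  ·
  (0,2): δ = 36.61°  ✓
  (0,3): δ = 14.90°  ✓
  (0,4): δ = 57.05°  ✓
  (0,5): δ = 95.64°  ·
  (0,6): δ = 130.25°  ·
  (1,2): δ = 104.53°  ·
  (1,3): δ = 53.02°  ✓
  (1,4): δ = 10.87°  ✓
  (1,5): δ = 27.72°  ✓
  (1,6): δ = 62.33°  ·
  (2,3): δ = 128.48°  ·
  (2,4): δ = 86.34°  ·
  (2,5): δ = 47.75°  ✓
  (2,6): δ = 13.14°  ✓
  (3,4): δ = 137.85°  ·
  (3,5): δ = 99.27°  ·
  (3,6): δ = 64.66°  ·
  (4,5): δ = 141.41°  ·
  (4,6): δ = 106.80°  ·
  (5,6): δ = 145.39°  ·
antipodal pairs: 8

count = 8; pairs: (0,2), (0,3), (0,4), (1,3), (1,4), (1,5), (2,5), (2,6)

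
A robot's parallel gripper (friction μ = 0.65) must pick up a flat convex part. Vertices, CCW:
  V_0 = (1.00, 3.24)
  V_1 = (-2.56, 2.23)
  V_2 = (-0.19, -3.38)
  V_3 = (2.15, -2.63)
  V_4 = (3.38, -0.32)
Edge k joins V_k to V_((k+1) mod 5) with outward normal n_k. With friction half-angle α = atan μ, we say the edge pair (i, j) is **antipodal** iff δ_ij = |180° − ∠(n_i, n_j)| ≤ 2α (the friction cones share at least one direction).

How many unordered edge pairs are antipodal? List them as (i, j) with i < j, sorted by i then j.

count = 4; pairs: (0,2), (0,3), (1,3), (1,4)

α = atan 0.65 = 33.02°;  2α = 66.05°
n_0 = (-0.2729, +0.9620)
n_1 = (-0.9212, -0.3892)
n_2 = (+0.3052, -0.9523)
n_3 = (+0.8827, -0.4700)
n_4 = (+0.8313, +0.5558)
  (0,1): δ = 82.94°  ·
  (0,2): δ = 1.93°  ✓
  (0,3): δ = 46.13°  ✓
  (0,4): δ = 107.93°  ·
  (1,2): δ = 95.13°  ·
  (1,3): δ = 50.94°  ✓
  (1,4): δ = 10.86°  ✓
  (2,3): δ = 135.81°  ·
  (2,4): δ = 74.01°  ·
  (3,4): δ = 118.20°  ·
antipodal pairs: 4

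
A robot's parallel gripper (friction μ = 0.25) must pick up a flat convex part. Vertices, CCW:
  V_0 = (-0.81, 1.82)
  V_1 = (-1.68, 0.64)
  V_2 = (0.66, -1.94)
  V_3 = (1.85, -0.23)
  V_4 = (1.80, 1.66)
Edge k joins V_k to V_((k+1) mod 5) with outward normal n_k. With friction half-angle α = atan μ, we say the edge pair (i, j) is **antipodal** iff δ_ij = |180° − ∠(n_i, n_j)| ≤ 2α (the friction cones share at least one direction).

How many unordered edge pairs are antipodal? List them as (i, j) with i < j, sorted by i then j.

α = atan 0.25 = 14.04°;  2α = 28.07°
n_0 = (-0.8049, +0.5934)
n_1 = (-0.7407, -0.6718)
n_2 = (+0.8208, -0.5712)
n_3 = (+0.9997, +0.0264)
n_4 = (+0.0612, +0.9981)
  (0,1): δ = 101.39°  ·
  (0,2): δ = 1.57°  ✓
  (0,3): δ = 37.92°  ·
  (0,4): δ = 122.89°  ·
  (1,2): δ = 77.04°  ·
  (1,3): δ = 40.69°  ·
  (1,4): δ = 44.28°  ·
  (2,3): δ = 143.65°  ·
  (2,4): δ = 58.67°  ·
  (3,4): δ = 95.02°  ·
antipodal pairs: 1

count = 1; pairs: (0,2)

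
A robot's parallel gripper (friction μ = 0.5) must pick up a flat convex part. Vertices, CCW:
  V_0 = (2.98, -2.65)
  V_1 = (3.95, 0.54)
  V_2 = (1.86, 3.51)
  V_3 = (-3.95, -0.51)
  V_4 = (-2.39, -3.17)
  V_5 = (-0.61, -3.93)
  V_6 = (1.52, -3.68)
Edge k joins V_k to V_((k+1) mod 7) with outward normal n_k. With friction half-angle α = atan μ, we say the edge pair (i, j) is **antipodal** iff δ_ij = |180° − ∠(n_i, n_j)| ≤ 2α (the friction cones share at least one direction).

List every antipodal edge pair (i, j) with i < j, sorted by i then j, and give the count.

count = 6; pairs: (0,2), (0,3), (1,3), (1,4), (2,5), (2,6)

α = atan 0.5 = 26.57°;  2α = 53.13°
n_0 = (+0.9567, -0.2909)
n_1 = (+0.8178, +0.5755)
n_2 = (-0.5690, +0.8223)
n_3 = (-0.8626, -0.5059)
n_4 = (-0.3927, -0.9197)
n_5 = (+0.1166, -0.9932)
n_6 = (+0.5765, -0.8171)
  (0,1): δ = 127.95°  ·
  (0,2): δ = 38.41°  ✓
  (0,3): δ = 47.30°  ✓
  (0,4): δ = 83.79°  ·
  (0,5): δ = 113.61°  ·
  (0,6): δ = 142.12°  ·
  (1,2): δ = 90.45°  ·
  (1,3): δ = 4.74°  ✓
  (1,4): δ = 31.74°  ✓
  (1,5): δ = 61.56°  ·
  (1,6): δ = 90.07°  ·
  (2,3): δ = 94.29°  ·
  (2,4): δ = 57.80°  ·
  (2,5): δ = 27.99°  ✓
  (2,6): δ = 0.52°  ✓
  (3,4): δ = 143.51°  ·
  (3,5): δ = 113.70°  ·
  (3,6): δ = 85.19°  ·
  (4,5): δ = 150.18°  ·
  (4,6): δ = 121.68°  ·
  (5,6): δ = 151.49°  ·
antipodal pairs: 6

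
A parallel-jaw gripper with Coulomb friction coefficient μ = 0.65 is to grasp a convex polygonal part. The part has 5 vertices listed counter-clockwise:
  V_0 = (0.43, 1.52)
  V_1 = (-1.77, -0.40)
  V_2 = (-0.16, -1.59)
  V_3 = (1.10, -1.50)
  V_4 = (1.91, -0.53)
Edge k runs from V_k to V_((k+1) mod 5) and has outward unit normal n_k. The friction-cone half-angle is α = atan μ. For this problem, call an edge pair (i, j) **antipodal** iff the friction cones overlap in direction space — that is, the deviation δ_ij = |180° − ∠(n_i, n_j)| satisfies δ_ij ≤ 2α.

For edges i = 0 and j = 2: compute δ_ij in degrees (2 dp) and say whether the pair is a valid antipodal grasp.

δ = 37.03°, valid

α = atan 0.65 = 33.02°;  2α = 66.05°
edge 0: e_0 = (-2.20, -1.92);  n_0 = (-0.6575, +0.7534)
edge 2: e_2 = (+1.26, +0.09);  n_2 = (+0.0712, -0.9975)
∠(n_0, n_2) = 142.97°
δ = |180° − 142.97°| = 37.03°
37.03° ≤ 2α = 66.05°  →  valid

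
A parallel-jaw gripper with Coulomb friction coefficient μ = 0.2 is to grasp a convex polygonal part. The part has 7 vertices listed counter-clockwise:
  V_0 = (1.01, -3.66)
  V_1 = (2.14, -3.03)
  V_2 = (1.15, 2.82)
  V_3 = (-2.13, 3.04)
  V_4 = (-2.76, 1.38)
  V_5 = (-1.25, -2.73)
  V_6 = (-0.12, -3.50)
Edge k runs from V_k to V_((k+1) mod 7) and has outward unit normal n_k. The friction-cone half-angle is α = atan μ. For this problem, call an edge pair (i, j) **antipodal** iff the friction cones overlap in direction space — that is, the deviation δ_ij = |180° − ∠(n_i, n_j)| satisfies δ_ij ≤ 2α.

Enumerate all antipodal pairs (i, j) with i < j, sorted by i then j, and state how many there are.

count = 2; pairs: (1,4), (2,6)

α = atan 0.2 = 11.31°;  2α = 22.62°
n_0 = (+0.4870, -0.8734)
n_1 = (+0.9860, +0.1669)
n_2 = (+0.0669, +0.9978)
n_3 = (-0.9349, +0.3548)
n_4 = (-0.9387, -0.3449)
n_5 = (-0.5631, -0.8264)
n_6 = (-0.1402, -0.9901)
  (0,1): δ = 109.54°  ·
  (0,2): δ = 32.98°  ·
  (0,3): δ = 40.08°  ·
  (0,4): δ = 81.03°  ·
  (0,5): δ = 116.59°  ·
  (0,6): δ = 142.80°  ·
  (1,2): δ = 103.44°  ·
  (1,3): δ = 30.39°  ·
  (1,4): δ = 10.57°  ✓
  (1,5): δ = 46.12°  ·
  (1,6): δ = 72.34°  ·
  (2,3): δ = 106.95°  ·
  (2,4): δ = 65.99°  ·
  (2,5): δ = 30.43°  ·
  (2,6): δ = 4.22°  ✓
  (3,4): δ = 139.04°  ·
  (3,5): δ = 103.49°  ·
  (3,6): δ = 77.28°  ·
  (4,5): δ = 144.44°  ·
  (4,6): δ = 118.23°  ·
  (5,6): δ = 153.79°  ·
antipodal pairs: 2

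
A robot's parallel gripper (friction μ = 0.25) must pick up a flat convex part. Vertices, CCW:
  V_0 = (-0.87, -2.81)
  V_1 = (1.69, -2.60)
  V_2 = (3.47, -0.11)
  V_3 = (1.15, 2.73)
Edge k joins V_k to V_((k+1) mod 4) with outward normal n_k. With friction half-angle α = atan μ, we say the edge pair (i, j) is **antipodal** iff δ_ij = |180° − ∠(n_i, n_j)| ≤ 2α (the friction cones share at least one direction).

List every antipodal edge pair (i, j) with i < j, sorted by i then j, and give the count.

count = 1; pairs: (1,3)

α = atan 0.25 = 14.04°;  2α = 28.07°
n_0 = (+0.0818, -0.9967)
n_1 = (+0.8135, -0.5815)
n_2 = (+0.7744, +0.6326)
n_3 = (-0.9395, +0.3426)
  (0,1): δ = 130.25°  ·
  (0,2): δ = 55.44°  ·
  (0,3): δ = 65.28°  ·
  (1,2): δ = 105.20°  ·
  (1,3): δ = 15.53°  ✓
  (2,3): δ = 59.28°  ·
antipodal pairs: 1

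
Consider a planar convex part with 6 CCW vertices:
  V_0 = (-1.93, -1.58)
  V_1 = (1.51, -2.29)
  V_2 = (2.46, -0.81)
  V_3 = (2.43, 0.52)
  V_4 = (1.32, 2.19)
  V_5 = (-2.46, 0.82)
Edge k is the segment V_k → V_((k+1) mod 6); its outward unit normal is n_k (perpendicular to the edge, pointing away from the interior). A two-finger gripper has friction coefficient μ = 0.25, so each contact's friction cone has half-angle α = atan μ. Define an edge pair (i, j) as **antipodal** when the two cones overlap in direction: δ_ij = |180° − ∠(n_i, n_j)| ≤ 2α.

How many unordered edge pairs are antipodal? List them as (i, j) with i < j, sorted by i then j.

count = 2; pairs: (2,5), (3,5)

α = atan 0.25 = 14.04°;  2α = 28.07°
n_0 = (-0.2021, -0.9794)
n_1 = (+0.8415, -0.5402)
n_2 = (+0.9997, +0.0226)
n_3 = (+0.8328, +0.5535)
n_4 = (-0.3407, +0.9402)
n_5 = (-0.9765, -0.2156)
  (0,1): δ = 111.03°  ·
  (0,2): δ = 77.05°  ·
  (0,3): δ = 44.73°  ·
  (0,4): δ = 31.58°  ·
  (0,5): δ = 114.11°  ·
  (1,2): δ = 146.01°  ·
  (1,3): δ = 113.69°  ·
  (1,4): δ = 37.38°  ·
  (1,5): δ = 45.15°  ·
  (2,3): δ = 147.68°  ·
  (2,4): δ = 71.37°  ·
  (2,5): δ = 11.16°  ✓
  (3,4): δ = 103.69°  ·
  (3,5): δ = 21.16°  ✓
  (4,5): δ = 97.47°  ·
antipodal pairs: 2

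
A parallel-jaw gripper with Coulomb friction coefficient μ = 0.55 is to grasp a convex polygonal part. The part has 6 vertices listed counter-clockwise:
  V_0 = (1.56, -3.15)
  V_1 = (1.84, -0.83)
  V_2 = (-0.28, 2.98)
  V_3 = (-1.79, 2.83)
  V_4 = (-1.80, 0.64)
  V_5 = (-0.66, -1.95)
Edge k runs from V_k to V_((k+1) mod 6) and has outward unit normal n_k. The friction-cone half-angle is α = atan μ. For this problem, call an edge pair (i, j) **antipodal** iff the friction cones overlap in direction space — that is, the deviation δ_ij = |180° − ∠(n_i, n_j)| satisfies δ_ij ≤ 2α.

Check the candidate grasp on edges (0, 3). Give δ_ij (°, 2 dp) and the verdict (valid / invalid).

α = atan 0.55 = 28.81°;  2α = 57.62°
edge 0: e_0 = (+0.28, +2.32);  n_0 = (+0.9928, -0.1198)
edge 3: e_3 = (-0.01, -2.19);  n_3 = (-1.0000, +0.0046)
∠(n_0, n_3) = 173.38°
δ = |180° − 173.38°| = 6.62°
6.62° ≤ 2α = 57.62°  →  valid

δ = 6.62°, valid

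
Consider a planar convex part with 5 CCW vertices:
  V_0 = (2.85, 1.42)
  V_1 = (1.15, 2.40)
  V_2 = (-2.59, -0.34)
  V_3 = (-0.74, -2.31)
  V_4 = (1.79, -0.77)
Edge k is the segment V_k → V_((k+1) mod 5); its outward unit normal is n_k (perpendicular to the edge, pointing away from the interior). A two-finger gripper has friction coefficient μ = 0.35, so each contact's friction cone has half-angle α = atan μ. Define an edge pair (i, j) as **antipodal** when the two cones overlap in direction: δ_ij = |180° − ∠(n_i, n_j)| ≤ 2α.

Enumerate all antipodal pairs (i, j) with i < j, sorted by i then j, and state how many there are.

count = 3; pairs: (0,2), (1,3), (1,4)

α = atan 0.35 = 19.29°;  2α = 38.58°
n_0 = (+0.4994, +0.8664)
n_1 = (-0.5910, +0.8067)
n_2 = (-0.7290, -0.6846)
n_3 = (+0.5199, -0.8542)
n_4 = (+0.9001, -0.4357)
  (0,1): δ = 113.81°  ·
  (0,2): δ = 16.84°  ✓
  (0,3): δ = 61.29°  ·
  (0,4): δ = 94.13°  ·
  (1,2): δ = 83.03°  ·
  (1,3): δ = 4.90°  ✓
  (1,4): δ = 27.94°  ✓
  (2,3): δ = 101.87°  ·
  (2,4): δ = 69.03°  ·
  (3,4): δ = 147.16°  ·
antipodal pairs: 3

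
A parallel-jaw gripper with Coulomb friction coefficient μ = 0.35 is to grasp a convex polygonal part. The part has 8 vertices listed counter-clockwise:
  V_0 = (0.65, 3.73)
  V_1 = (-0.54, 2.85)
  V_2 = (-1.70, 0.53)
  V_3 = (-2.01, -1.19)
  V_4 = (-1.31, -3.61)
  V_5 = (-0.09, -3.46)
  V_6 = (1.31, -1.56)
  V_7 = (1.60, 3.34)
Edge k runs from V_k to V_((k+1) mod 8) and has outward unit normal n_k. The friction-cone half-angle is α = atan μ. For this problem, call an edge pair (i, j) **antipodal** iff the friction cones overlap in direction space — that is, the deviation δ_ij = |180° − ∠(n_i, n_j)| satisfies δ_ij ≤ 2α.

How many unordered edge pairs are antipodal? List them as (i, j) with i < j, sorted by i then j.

count = 8; pairs: (0,4), (0,5), (1,5), (1,6), (2,5), (2,6), (3,6), (4,7)

α = atan 0.35 = 19.29°;  2α = 38.58°
n_0 = (-0.5946, +0.8040)
n_1 = (-0.8944, +0.4472)
n_2 = (-0.9841, +0.1774)
n_3 = (-0.9606, -0.2779)
n_4 = (+0.1220, -0.9925)
n_5 = (+0.8051, -0.5932)
n_6 = (+0.9983, -0.0591)
n_7 = (+0.3798, +0.9251)
  (0,1): δ = 153.05°  ·
  (0,2): δ = 136.70°  ·
  (0,3): δ = 110.35°  ·
  (0,4): δ = 29.47°  ✓
  (0,5): δ = 17.13°  ✓
  (0,6): δ = 50.13°  ·
  (0,7): δ = 121.20°  ·
  (1,2): δ = 163.65°  ·
  (1,3): δ = 137.30°  ·
  (1,4): δ = 56.43°  ·
  (1,5): δ = 9.82°  ✓
  (1,6): δ = 23.18°  ✓
  (1,7): δ = 94.25°  ·
  (2,3): δ = 153.65°  ·
  (2,4): δ = 72.77°  ·
  (2,5): δ = 26.17°  ✓
  (2,6): δ = 6.83°  ✓
  (2,7): δ = 77.90°  ·
  (3,4): δ = 99.12°  ·
  (3,5): δ = 52.52°  ·
  (3,6): δ = 19.52°  ✓
  (3,7): δ = 51.55°  ·
  (4,5): δ = 133.39°  ·
  (4,6): δ = 100.40°  ·
  (4,7): δ = 29.33°  ✓
  (5,6): δ = 147.00°  ·
  (5,7): δ = 75.94°  ·
  (6,7): δ = 108.93°  ·
antipodal pairs: 8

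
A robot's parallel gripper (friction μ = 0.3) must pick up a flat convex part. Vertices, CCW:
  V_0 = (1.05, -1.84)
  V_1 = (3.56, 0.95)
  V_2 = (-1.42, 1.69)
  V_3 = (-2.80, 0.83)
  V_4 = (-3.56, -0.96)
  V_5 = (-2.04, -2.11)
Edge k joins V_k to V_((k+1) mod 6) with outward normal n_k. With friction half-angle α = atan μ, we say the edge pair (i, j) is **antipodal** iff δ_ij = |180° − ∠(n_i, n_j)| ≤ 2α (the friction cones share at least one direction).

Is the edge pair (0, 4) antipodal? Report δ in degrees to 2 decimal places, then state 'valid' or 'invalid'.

α = atan 0.3 = 16.70°;  2α = 33.40°
edge 0: e_0 = (+2.51, +2.79);  n_0 = (+0.7434, -0.6688)
edge 4: e_4 = (+1.52, -1.15);  n_4 = (-0.6034, -0.7975)
∠(n_0, n_4) = 85.13°
δ = |180° − 85.13°| = 94.87°
94.87° > 2α = 33.40°  →  invalid

δ = 94.87°, invalid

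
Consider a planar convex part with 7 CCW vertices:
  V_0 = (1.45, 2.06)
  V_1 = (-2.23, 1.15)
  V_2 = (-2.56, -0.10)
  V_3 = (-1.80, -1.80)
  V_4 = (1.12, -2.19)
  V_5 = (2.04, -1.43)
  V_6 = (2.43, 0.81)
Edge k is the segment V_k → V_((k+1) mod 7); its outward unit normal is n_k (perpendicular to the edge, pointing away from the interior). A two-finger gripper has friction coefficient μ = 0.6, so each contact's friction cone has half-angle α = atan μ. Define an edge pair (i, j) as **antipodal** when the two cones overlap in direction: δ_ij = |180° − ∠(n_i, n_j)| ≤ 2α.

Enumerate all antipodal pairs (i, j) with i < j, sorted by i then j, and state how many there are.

α = atan 0.6 = 30.96°;  2α = 61.93°
n_0 = (-0.2401, +0.9708)
n_1 = (-0.9669, +0.2553)
n_2 = (-0.9129, -0.4081)
n_3 = (-0.1324, -0.9912)
n_4 = (+0.6369, -0.7710)
n_5 = (+0.9852, -0.1715)
n_6 = (+0.7870, +0.6170)
  (0,1): δ = 118.68°  ·
  (0,2): δ = 79.80°  ·
  (0,3): δ = 21.50°  ✓
  (0,4): δ = 25.67°  ✓
  (0,5): δ = 66.23°  ·
  (0,6): δ = 114.21°  ·
  (1,2): δ = 141.12°  ·
  (1,3): δ = 82.82°  ·
  (1,4): δ = 35.65°  ✓
  (1,5): δ = 4.91°  ✓
  (1,6): δ = 52.89°  ✓
  (2,3): δ = 121.69°  ·
  (2,4): δ = 74.53°  ·
  (2,5): δ = 33.96°  ✓
  (2,6): δ = 14.01°  ✓
  (3,4): δ = 132.83°  ·
  (3,5): δ = 92.27°  ·
  (3,6): δ = 44.30°  ✓
  (4,5): δ = 139.44°  ·
  (4,6): δ = 91.46°  ·
  (5,6): δ = 132.03°  ·
antipodal pairs: 8

count = 8; pairs: (0,3), (0,4), (1,4), (1,5), (1,6), (2,5), (2,6), (3,6)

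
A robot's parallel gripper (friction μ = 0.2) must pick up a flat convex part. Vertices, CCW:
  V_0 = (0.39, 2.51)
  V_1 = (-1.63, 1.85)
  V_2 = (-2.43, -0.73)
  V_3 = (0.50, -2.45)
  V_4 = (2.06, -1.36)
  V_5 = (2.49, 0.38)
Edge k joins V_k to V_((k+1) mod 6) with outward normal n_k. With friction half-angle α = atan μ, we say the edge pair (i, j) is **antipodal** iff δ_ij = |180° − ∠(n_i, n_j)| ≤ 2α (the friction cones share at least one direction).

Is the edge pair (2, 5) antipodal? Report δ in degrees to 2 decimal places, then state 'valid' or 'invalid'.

δ = 14.99°, valid

α = atan 0.2 = 11.31°;  2α = 22.62°
edge 2: e_2 = (+2.93, -1.72);  n_2 = (-0.5062, -0.8624)
edge 5: e_5 = (-2.10, +2.13);  n_5 = (+0.7121, +0.7021)
∠(n_2, n_5) = 165.01°
δ = |180° − 165.01°| = 14.99°
14.99° ≤ 2α = 22.62°  →  valid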